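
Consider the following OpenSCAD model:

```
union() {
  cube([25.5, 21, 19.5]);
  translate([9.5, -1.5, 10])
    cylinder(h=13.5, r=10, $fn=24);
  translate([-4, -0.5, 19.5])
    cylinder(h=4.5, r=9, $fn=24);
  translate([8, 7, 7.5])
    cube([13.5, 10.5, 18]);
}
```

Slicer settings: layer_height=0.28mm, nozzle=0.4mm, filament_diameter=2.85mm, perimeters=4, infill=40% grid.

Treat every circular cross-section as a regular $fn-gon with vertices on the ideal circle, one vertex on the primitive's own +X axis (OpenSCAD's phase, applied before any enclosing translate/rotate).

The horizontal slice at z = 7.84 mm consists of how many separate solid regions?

1

At z = 7.84 mm: the cube is present — its section is the full 25.5×21 rectangle; the cylinder at (9.5, -1.5) is not intersected at this z (z outside [10, 23.5]); the cylinder at (-4, -0.5) is not intersected at this z (z outside [19.5, 24]); the cube at (8, 7) is present — its section is the full 13.5×10.5 rectangle; Combining (union): the 13.5×10.5 cube at (8, 7) lies entirely inside the 25.5×21 cube, so the union is just the 25.5×21 cube — 1 connected region. The result has 1 disconnected region.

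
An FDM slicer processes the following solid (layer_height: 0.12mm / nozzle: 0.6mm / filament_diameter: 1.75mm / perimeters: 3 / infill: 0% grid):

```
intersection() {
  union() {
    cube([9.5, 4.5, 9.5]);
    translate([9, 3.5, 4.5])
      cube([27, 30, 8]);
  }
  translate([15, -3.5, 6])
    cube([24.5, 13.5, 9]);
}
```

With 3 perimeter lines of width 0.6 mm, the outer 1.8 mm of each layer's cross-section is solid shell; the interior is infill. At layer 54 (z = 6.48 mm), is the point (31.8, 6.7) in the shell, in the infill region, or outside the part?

infill

At z = 6.48 mm: the cube is present — its section is the full 9.5×4.5 rectangle; the cube at (9, 3.5) is present — its section is the full 27×30 rectangle; Combining (union): the regions partially overlap (shared area 0.50 mm²), so overlapping operands fuse into one piece — 1 connected region; the 24.5×13.5 cube at (15, -3.5) contributes its full rectangle; After intersecting: the 24.5×13.5 cube at (15, -3.5) partially overlaps the result so far; clipping to the common part keeps 136.50 mm² — 1 connected region. Overall, the cross-section is a single solid region. The nearest boundary edge runs (36.00, 3.50)→(15.00, 3.50); distance from the point to it = 3.20 mm. The point is inside the cross-section and 3.20 mm from the nearest boundary — more than the 1.8 mm shell width (3 × 0.6), so it's in the infill interior.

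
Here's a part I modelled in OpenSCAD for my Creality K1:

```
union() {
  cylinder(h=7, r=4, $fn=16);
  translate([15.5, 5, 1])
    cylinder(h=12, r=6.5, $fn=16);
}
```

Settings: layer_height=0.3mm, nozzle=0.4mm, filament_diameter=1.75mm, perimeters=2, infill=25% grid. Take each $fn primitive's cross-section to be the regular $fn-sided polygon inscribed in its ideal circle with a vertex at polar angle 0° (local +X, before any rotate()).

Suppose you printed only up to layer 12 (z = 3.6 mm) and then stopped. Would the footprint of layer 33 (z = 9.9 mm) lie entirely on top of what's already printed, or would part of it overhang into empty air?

entirely on top

Compare the two slices. At z = 3.6: the r=4 cylinder contributes a regular 16-gon of circumradius 4 (area = (16/2)·4.000²·sin(360°/16) = 48.98 mm²); the r=6.5 cylinder at (15.5, 5) gives a regular 16-gon of circumradius 6.5 (constant along its height) (area = (16/2)·6.500²·sin(360°/16) = 129.35 mm²); Merging all regions: the 2 present regions are separate (no shared area or edge), so areas and boundary lengths simply add and each stays a separate island — area = 178.33 mm². At z = 9.9: the cylinder is not intersected at this z (z outside [0, 7]); the cylinder at (15.5, 5): section is a regular 16-gon, circumradius r=6.5 (area = (16/2)·6.500²·sin(360°/16) = 129.35 mm²); Combining (union): only the r=6.5 cylinder at (15.5, 5) is present, so the union is just that shape — area = 129.35 mm². Checking containment: the cross-section at z = 9.9 is a subset of the cross-section at z = 3.6.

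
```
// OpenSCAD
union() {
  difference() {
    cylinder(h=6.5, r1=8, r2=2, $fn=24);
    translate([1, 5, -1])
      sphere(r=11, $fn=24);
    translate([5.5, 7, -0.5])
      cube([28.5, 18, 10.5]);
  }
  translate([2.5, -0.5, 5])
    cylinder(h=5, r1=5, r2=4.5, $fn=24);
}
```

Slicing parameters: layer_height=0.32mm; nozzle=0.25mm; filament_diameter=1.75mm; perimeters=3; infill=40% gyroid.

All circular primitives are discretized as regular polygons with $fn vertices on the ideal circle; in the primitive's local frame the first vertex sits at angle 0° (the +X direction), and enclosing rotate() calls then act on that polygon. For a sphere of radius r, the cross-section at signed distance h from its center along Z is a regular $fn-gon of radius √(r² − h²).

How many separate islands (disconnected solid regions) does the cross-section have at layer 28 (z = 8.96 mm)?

1

At z = 8.96 mm: the cone is not intersected at this z (z outside [0, 6.5]); the sphere at (1, 5): section is a regular 24-gon, circumradius = √(r²−h²) = √(11²−9.96²) = 4.669; the cube at (5.5, 7) (footprint 28.5×18) is included at this height; After the difference (first − rest): the first operand is absent here, so nothing remains; the cone at (2.5, -0.5) (r1=5→r2=4.5) has section circumradius 4.604 here — a regular 24-gon; Combining (union): only the cone at (2.5, -0.5) is present, so the union is just that shape — 1 connected region. Overall, the cross-section is a single solid region. Island count = 1.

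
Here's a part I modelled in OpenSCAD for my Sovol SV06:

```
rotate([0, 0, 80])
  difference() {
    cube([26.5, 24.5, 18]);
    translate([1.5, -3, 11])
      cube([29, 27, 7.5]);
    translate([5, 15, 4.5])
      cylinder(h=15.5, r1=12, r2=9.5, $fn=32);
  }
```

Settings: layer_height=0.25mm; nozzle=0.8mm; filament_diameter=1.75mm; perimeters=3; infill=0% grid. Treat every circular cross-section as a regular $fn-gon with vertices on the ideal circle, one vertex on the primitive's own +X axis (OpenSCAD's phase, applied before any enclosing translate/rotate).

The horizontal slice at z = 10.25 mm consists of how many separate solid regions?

At z = 10.25 mm: the cube (footprint 26.5×24.5) is included at this height; the cube at (1.5, -3) is absent (z outside [11, 18.5]); the cone at (5, 15): at t=0.371 of its height the radius interpolates to r₁+(r₂−r₁)t = 11.073, giving a regular 32-gon of that circumradius; Taking the first minus the rest: starting from the 26.5×24.5 cube, the cone at (5, 15) partially overlaps it — only the 286.25 mm² overlap (of its 382.70 mm²) is removed, clipping the outline — 1 connected region; (rotated 80° about Z; rotation is an isometry so areas/perimeters/island counts are preserved). The result has 1 disconnected region.

1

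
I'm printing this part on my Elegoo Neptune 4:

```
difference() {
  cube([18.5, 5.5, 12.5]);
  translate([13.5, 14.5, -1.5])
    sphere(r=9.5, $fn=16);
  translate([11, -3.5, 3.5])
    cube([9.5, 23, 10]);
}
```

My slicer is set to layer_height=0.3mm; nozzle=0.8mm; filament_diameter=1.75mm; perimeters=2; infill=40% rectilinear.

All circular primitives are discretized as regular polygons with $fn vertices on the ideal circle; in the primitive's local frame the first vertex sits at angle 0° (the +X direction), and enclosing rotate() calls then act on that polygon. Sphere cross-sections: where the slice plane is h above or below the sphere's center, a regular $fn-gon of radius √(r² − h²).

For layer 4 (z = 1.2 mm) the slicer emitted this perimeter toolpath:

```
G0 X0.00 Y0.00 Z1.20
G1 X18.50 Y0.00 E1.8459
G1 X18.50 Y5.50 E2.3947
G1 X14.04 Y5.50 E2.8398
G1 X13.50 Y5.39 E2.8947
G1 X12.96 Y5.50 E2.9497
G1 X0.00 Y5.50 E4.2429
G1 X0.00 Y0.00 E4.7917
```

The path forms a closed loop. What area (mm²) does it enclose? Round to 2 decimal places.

Apply the shoelace formula to the sequence of (X, Y) vertices; enclosed area = 101.69 mm².

101.69 mm²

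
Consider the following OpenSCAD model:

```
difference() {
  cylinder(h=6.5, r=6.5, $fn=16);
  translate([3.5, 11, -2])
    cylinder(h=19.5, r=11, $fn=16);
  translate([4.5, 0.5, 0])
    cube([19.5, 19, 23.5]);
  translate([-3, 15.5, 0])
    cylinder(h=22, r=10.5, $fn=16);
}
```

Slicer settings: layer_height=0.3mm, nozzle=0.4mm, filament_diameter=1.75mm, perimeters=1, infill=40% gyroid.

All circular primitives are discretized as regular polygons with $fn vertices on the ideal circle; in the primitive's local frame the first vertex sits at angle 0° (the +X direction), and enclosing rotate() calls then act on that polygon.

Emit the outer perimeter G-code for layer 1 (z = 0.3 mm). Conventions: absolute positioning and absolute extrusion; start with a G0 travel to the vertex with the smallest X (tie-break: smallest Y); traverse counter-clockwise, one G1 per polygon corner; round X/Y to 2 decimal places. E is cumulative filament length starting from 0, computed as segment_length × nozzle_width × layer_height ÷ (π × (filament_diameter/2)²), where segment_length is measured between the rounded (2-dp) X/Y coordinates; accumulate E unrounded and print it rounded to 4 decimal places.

G0 X-6.50 Y0.00 Z0.30
G1 X-6.01 Y-2.49 E0.1266
G1 X-4.60 Y-4.60 E0.2532
G1 X-2.49 Y-6.01 E0.3798
G1 X0.00 Y-6.50 E0.5064
G1 X2.49 Y-6.01 E0.6330
G1 X4.60 Y-4.60 E0.7597
G1 X6.01 Y-2.49 E0.8863
G1 X6.50 Y0.00 E1.0129
G1 X6.40 Y0.50 E1.0383
G1 X6.01 Y0.50 E1.0578
G1 X3.50 Y0.00 E1.1855
G1 X-0.71 Y0.84 E1.3996
G1 X-4.28 Y3.22 E1.6137
G1 X-4.90 Y4.15 E1.6695
G1 X-6.01 Y2.49 E1.7691
G1 X-6.50 Y0.00 E1.8957

At z = 0.3 mm: the cylinder: section is a regular 16-gon, circumradius r=6.5; the cylinder at (3.5, 11): section is a regular 16-gon, circumradius r=11; the cube at (4.5, 0.5) is present — its section is the full 19.5×19 rectangle; the cylinder at (-3, 15.5): section is a regular 16-gon, circumradius r=10.5; Taking the first minus the rest: starting from the r=6.5 cylinder, the r=11 cylinder at (3.5, 11) partially overlaps it — only the 48.24 mm² overlap (of its 370.44 mm²) is removed, clipping the outline; the 19.5×19 cube at (4.5, 0.5) partially overlaps it — only the 0.01 mm² overlap (of its 370.50 mm²) is removed, clipping the outline; the r=10.5 cylinder at (-3, 15.5) misses the remaining region (no effect) — 1 connected region. The outline is a single polygon with 16 vertices. Extrusion per mm of travel: 0.4 × 0.3 / (π × 0.875²) = 0.049890. Accumulating E over each segment gives final E = 1.8957.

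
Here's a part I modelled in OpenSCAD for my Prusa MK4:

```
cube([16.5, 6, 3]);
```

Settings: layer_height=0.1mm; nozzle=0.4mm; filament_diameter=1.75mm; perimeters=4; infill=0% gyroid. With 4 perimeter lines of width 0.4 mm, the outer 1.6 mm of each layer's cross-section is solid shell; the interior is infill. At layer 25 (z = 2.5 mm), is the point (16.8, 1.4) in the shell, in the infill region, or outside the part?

outside

At z = 2.5 mm: the 16.5×6 cube contributes its full rectangle. Overall, the cross-section is a single solid region. The nearest boundary edge runs (16.50, 0.00)→(16.50, 6.00); distance from the point to it = 0.30 mm. The point is not inside any of the regions above, so it lies outside the cross-section (0.30 mm from the nearest boundary).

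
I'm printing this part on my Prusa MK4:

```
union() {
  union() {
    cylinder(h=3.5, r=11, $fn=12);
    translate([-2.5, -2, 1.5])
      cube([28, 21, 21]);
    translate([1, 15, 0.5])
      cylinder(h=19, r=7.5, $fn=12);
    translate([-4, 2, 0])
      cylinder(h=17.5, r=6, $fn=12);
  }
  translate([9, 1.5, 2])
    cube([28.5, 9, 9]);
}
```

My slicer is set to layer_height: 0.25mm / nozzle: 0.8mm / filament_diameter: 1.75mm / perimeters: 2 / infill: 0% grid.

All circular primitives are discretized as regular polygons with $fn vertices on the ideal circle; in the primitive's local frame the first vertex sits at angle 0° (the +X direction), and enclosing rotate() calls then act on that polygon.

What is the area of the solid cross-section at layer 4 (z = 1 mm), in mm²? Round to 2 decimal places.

511.51 mm²

At z = 1 mm: the r=11 cylinder gives a regular 12-gon of circumradius 11 (constant along its height) (area = (12/2)·11.000²·sin(360°/12) = 363.00 mm²); the cube at (-2.5, -2) is not intersected at this z (z outside [1.5, 22.5]); the r=7.5 cylinder at (1, 15) gives a regular 12-gon of circumradius 7.5 (constant along its height) (area = (12/2)·7.500²·sin(360°/12) = 168.75 mm²); the cylinder at (-4, 2): section is a regular 12-gon, circumradius r=6 (area = (12/2)·6.000²·sin(360°/12) = 108.00 mm²); Taking the union: the regions partially overlap — summed areas 639.75 mm² minus the doubly-counted overlap 128.24 mm² gives 511.51 mm² — area = 511.51 mm²; the cube at (9, 1.5) is absent (z outside [2, 11]); Taking the union: only that combined region is present, so the union is just that shape — area = 511.51 mm². Overall, the cross-section is a single solid region. Net area = 511.51 mm².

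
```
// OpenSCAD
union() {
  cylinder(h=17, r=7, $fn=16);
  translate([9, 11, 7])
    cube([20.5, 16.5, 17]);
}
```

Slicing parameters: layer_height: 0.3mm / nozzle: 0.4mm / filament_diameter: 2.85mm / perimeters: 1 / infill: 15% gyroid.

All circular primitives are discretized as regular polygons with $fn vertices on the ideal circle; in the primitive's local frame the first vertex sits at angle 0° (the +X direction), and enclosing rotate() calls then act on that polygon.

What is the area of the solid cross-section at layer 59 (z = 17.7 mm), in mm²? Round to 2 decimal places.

338.25 mm²

At z = 17.7 mm: the cylinder is not intersected at this z (z outside [0, 17]); the 20.5×16.5 cube at (9, 11) contributes its full rectangle (area 338.25 mm²); Merging all regions: only the 20.5×16.5 cube at (9, 11) is present, so the union is just that shape — area = 338.25 mm². Overall, the cross-section is a single solid region. Net area = 338.25 mm².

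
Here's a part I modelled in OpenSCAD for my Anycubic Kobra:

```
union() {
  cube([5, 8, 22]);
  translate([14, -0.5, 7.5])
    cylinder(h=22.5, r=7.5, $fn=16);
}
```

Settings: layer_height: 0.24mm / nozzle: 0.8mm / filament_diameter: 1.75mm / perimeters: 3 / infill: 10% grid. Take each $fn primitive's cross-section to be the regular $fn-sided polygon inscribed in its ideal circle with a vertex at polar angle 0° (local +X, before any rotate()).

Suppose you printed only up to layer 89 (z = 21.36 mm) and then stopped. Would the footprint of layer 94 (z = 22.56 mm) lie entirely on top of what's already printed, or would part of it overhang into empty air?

Compare the two slices. At z = 21.36: the cube is present — its section is the full 5×8 rectangle (area 40.00 mm²); the r=7.5 cylinder at (14, -0.5) gives a regular 16-gon of circumradius 7.5 (constant along its height) (area = (16/2)·7.500²·sin(360°/16) = 172.21 mm²); Taking the union: the 2 present regions are separate (no shared area or edge), so areas and boundary lengths simply add and each stays a separate island — area = 212.21 mm². At z = 22.56: the cube is absent (z outside [0, 22]); the r=7.5 cylinder at (14, -0.5) contributes a regular 16-gon of circumradius 7.5 (area = (16/2)·7.500²·sin(360°/16) = 172.21 mm²); Taking the union: only the r=7.5 cylinder at (14, -0.5) is present, so the union is just that shape — area = 172.21 mm². Checking containment: the cross-section at z = 22.56 is a subset of the cross-section at z = 21.36.

entirely on top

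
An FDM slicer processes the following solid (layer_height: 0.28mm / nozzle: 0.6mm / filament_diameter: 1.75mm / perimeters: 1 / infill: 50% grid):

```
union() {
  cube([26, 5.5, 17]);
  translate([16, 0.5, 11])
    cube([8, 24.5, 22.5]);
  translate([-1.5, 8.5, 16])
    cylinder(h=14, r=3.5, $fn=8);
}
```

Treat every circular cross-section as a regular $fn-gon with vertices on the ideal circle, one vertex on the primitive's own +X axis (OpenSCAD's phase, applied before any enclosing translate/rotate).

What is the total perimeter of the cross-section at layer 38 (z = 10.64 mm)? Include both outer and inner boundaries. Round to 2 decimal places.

63.00 mm

At z = 10.64 mm: the cube (footprint 26×5.5) is included at this height (perimeter 63.00 mm); the cube at (16, 0.5) does not reach this height (z outside [11, 33.5]); the cylinder at (-1.5, 8.5) does not reach this height (z outside [16, 30]); Merging all regions: only the 26×5.5 cube is present, so the union is just that shape — boundary = 63.00 mm. Overall, the cross-section is a single solid region. Total boundary length (outer) = 63.00 mm.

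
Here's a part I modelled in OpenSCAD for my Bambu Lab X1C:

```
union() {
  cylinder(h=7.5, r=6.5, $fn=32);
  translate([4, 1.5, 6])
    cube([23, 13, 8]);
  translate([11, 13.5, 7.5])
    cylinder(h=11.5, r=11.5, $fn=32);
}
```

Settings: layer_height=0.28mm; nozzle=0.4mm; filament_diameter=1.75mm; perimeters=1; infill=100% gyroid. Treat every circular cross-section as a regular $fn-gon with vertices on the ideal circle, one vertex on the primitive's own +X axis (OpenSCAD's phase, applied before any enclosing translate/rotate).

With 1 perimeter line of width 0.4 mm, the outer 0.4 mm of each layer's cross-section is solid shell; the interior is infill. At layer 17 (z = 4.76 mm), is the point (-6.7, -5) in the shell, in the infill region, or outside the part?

outside

At z = 4.76 mm: the cylinder: section is a regular 32-gon, circumradius r=6.5; the cube at (4, 1.5) is not intersected at this z (z outside [6, 14]); the cylinder at (11, 13.5) is absent (z outside [7.5, 19]); Taking the union: only the r=6.5 cylinder is present, so the union is just that shape — 1 connected region. Overall, the cross-section is a single solid region. The nearest boundary edge runs (-5.40, -3.61)→(-4.60, -4.60); distance from the point to it = 1.88 mm. The point is not inside any of the regions above, so it lies outside the cross-section (1.88 mm from the nearest boundary).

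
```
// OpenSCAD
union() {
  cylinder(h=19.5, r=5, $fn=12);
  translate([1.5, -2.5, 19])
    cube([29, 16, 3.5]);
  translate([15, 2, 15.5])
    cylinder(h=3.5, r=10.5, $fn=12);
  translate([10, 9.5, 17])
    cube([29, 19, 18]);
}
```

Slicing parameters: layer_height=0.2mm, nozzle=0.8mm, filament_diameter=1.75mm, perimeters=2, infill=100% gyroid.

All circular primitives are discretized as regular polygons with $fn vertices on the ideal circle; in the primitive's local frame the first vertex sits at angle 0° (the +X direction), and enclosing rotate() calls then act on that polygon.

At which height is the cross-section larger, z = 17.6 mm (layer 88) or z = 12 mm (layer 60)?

Layer 88 (z = 17.6): the r=5 cylinder gives a regular 12-gon of circumradius 5 (constant along its height) (area = (12/2)·5.000²·sin(360°/12) = 75.00 mm²); the cube at (1.5, -2.5) is not intersected at this z (z outside [19, 22.5]); the cylinder at (15, 2): section is a regular 12-gon, circumradius r=10.5 (area = (12/2)·10.500²·sin(360°/12) = 330.75 mm²); the cube at (10, 9.5) is present — its section is the full 29×19 rectangle (area 551.00 mm²); Taking the union: the regions partially overlap — summed areas 956.75 mm² minus the doubly-counted overlap 24.98 mm² gives 931.77 mm² — area = 931.77 mm². So its area = 931.77 mm². Layer 60 (z = 12): the r=5 cylinder contributes a regular 12-gon of circumradius 5 (area = (12/2)·5.000²·sin(360°/12) = 75.00 mm²); the cube at (1.5, -2.5) does not reach this height (z outside [19, 22.5]); the cylinder at (15, 2) is absent (z outside [15.5, 19]); the cube at (10, 9.5) is absent (z outside [17, 35]); Taking the union: only the r=5 cylinder is present, so the union is just that shape — area = 75.00 mm². So its area = 75.00 mm². Layer 88 is larger (931.77 vs 75.00 mm²).

layer 88 (z = 17.6 mm)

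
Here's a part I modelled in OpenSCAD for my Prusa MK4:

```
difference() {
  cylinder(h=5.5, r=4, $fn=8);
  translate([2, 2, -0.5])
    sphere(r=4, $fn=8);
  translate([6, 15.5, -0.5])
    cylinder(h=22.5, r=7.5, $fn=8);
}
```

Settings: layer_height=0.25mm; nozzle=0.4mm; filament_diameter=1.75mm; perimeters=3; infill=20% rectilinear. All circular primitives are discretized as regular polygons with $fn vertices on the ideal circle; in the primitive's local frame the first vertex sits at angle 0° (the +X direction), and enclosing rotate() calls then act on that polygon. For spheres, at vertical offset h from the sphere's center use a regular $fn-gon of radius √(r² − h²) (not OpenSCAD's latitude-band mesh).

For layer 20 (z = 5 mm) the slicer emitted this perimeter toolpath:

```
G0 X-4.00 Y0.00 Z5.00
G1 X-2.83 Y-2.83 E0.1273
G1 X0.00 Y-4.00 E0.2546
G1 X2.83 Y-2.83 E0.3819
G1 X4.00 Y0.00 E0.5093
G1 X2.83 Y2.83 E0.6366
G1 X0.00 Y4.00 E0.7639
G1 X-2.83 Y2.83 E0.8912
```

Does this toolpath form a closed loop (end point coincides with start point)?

no

Start point (G0): (-4.00, 0.00). End point (last G1): the path does not return to the start — open.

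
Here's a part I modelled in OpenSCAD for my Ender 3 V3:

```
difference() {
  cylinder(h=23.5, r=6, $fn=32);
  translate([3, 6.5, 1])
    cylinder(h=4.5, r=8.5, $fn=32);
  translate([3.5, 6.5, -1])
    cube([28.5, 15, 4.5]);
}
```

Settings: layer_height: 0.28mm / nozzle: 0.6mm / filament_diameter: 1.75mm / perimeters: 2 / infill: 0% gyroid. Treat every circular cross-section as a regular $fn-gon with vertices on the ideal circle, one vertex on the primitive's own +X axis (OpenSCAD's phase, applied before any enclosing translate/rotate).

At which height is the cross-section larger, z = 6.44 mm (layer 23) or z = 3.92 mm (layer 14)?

layer 23 (z = 6.44 mm)

Layer 23 (z = 6.44): the r=6 cylinder gives a regular 32-gon of circumradius 6 (constant along its height) (area = (32/2)·6.000²·sin(360°/32) = 112.37 mm²); the cylinder at (3, 6.5) is not intersected at this z (z outside [1, 5.5]); the cube at (3.5, 6.5) does not reach this height (z outside [-1, 3.5]); Taking the first minus the rest: none of the subtracted shapes is present at this height, so the r=6 cylinder is unchanged — area = 112.37 mm². So its area = 112.37 mm². Layer 14 (z = 3.92): the r=6 cylinder contributes a regular 32-gon of circumradius 6 (area = (32/2)·6.000²·sin(360°/32) = 112.37 mm²); the cylinder at (3, 6.5): section is a regular 32-gon, circumradius r=8.5 (area = (32/2)·8.500²·sin(360°/32) = 225.52 mm²); the cube at (3.5, 6.5) is not intersected at this z (z outside [-1, 3.5]); Subtracting the remaining from the first: starting from the r=6 cylinder (112.37 mm²), the r=8.5 cylinder at (3, 6.5) partially overlaps it — only the 62.78 mm² overlap (of its 225.52 mm²) is removed, clipping the outline — area = 49.59 mm². So its area = 49.59 mm². Layer 23 is larger (112.37 vs 49.59 mm²).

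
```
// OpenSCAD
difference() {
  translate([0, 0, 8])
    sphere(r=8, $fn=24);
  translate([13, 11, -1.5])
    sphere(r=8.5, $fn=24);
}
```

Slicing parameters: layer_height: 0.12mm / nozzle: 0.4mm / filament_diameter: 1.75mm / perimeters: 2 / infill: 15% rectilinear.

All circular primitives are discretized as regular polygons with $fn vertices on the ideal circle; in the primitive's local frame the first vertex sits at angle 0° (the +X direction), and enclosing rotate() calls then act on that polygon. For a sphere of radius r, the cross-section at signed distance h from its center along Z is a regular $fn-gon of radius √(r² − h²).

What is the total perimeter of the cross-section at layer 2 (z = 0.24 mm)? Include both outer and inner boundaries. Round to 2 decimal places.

12.18 mm

At z = 0.24 mm: the sphere: section is a regular 24-gon, circumradius = √(r²−h²) = √(8²−7.76²) = 1.945 (perimeter = 2·24·1.945·sin(180°/24) = 12.18 mm); the r=8.5 sphere at (13, 11) contributes a regular 24-gon of circumradius √(8.5²−1.74²) = 8.320 (perimeter = 2·24·8.320·sin(180°/24) = 52.13 mm); Taking the first minus the rest: starting from the r=8 sphere, the r=8.5 sphere at (13, 11) misses the remaining region (no effect) — boundary = 12.18 mm. Overall, the cross-section is a single solid region. Total boundary length (outer) = 12.18 mm.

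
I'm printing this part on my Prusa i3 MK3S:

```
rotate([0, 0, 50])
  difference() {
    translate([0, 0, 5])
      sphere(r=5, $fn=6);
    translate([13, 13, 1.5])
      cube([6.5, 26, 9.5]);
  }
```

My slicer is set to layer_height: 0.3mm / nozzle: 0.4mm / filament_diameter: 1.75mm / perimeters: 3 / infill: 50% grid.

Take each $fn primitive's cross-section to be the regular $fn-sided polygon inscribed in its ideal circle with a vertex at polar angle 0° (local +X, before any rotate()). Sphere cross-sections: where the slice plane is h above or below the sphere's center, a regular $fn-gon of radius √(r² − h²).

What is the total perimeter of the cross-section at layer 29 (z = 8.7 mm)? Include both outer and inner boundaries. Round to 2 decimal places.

At z = 8.7 mm: the r=5 sphere contributes a regular 6-gon of circumradius √(5²−3.7²) = 3.363 (perimeter = 2·6·3.363·sin(180°/6) = 20.18 mm); the cube at (13, 13) is present — its section is the full 6.5×26 rectangle (perimeter 65.00 mm); Subtracting the remaining from the first: starting from the r=5 sphere, the 6.5×26 cube at (13, 13) misses the remaining region (no effect) — boundary = 20.18 mm; (rotated 50° about Z; rotation is an isometry so areas/perimeters/island counts are preserved). Overall, the cross-section is a single solid region. Total boundary length (outer) = 20.18 mm.

20.18 mm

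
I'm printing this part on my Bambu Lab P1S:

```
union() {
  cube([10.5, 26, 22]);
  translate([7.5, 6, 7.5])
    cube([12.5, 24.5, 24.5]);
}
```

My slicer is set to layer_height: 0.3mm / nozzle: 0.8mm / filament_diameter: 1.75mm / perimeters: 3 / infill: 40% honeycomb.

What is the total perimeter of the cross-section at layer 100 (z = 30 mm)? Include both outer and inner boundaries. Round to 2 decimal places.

74.00 mm

At z = 30 mm: the cube does not reach this height (z outside [0, 22]); the cube at (7.5, 6) (footprint 12.5×24.5) is included at this height (perimeter 74.00 mm); Taking the union: only the 12.5×24.5 cube at (7.5, 6) is present, so the union is just that shape — boundary = 74.00 mm. Overall, the cross-section is a single solid region. Total boundary length (outer) = 74.00 mm.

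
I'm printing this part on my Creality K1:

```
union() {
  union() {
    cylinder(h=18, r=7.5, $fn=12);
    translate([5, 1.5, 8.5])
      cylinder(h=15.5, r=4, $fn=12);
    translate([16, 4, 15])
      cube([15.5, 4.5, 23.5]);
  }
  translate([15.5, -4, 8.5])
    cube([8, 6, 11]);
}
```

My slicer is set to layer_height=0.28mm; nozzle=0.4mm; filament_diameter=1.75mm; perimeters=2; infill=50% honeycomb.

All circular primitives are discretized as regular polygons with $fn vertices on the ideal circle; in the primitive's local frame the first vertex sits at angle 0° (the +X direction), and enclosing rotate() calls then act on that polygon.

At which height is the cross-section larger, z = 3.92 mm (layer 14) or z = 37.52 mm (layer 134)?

Layer 14 (z = 3.92): the r=7.5 cylinder contributes a regular 12-gon of circumradius 7.5 (area = (12/2)·7.500²·sin(360°/12) = 168.75 mm²); the cylinder at (5, 1.5) does not reach this height (z outside [8.5, 24]); the cube at (16, 4) does not reach this height (z outside [15, 38.5]); Combining (union): only the r=7.5 cylinder is present, so the union is just that shape — area = 168.75 mm²; the cube at (15.5, -4) is absent (z outside [8.5, 19.5]); Merging all regions: only that combined region is present, so the union is just that shape — area = 168.75 mm². So its area = 168.75 mm². Layer 134 (z = 37.52): the cylinder is absent (z outside [0, 18]); the cylinder at (5, 1.5) is absent (z outside [8.5, 24]); the cube at (16, 4) is present — its section is the full 15.5×4.5 rectangle (area 69.75 mm²); Combining (union): only the 15.5×4.5 cube at (16, 4) is present, so the union is just that shape — area = 69.75 mm²; the cube at (15.5, -4) is not intersected at this z (z outside [8.5, 19.5]); Taking the union: only the result so far is present, so the union is just that shape — area = 69.75 mm². So its area = 69.75 mm². Layer 14 is larger (168.75 vs 69.75 mm²).

layer 14 (z = 3.92 mm)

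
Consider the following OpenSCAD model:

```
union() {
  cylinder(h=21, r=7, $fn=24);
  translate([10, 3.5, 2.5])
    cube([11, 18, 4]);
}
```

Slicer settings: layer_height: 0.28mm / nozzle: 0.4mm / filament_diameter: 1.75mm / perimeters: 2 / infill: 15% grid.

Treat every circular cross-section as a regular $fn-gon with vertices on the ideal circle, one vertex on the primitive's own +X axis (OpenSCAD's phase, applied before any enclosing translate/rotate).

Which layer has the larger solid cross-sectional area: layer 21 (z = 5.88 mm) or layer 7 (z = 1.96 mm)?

Layer 21 (z = 5.88): the cylinder: section is a regular 24-gon, circumradius r=7 (area = (24/2)·7.000²·sin(360°/24) = 152.19 mm²); the cube at (10, 3.5) (footprint 11×18) is included at this height (area 198.00 mm²); Taking the union: the 2 present regions are separate (no shared area or edge), so areas and boundary lengths simply add and each stays a separate island — area = 350.19 mm². So its area = 350.19 mm². Layer 7 (z = 1.96): the cylinder: section is a regular 24-gon, circumradius r=7 (area = (24/2)·7.000²·sin(360°/24) = 152.19 mm²); the cube at (10, 3.5) is not intersected at this z (z outside [2.5, 6.5]); Merging all regions: only the r=7 cylinder is present, so the union is just that shape — area = 152.19 mm². So its area = 152.19 mm². Layer 21 is larger (350.19 vs 152.19 mm²).

layer 21 (z = 5.88 mm)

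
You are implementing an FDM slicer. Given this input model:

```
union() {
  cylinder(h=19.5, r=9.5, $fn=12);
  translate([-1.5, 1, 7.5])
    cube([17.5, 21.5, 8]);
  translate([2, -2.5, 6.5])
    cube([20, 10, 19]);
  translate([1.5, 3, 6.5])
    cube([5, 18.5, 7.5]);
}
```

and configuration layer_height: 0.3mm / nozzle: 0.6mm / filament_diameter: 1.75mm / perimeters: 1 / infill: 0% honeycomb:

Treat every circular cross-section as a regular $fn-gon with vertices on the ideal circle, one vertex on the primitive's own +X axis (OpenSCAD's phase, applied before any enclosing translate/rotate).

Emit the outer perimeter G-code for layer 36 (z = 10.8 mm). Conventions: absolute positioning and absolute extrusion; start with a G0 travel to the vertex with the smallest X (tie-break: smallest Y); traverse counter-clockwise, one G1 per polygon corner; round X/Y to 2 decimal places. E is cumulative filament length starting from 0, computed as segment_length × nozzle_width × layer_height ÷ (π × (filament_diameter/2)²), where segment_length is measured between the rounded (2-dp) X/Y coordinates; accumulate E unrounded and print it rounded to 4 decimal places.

At z = 10.8 mm: the cylinder: section is a regular 12-gon, circumradius r=9.5; the cube at (-1.5, 1) (footprint 17.5×21.5) is included at this height; the 20×10 cube at (2, -2.5) contributes its full rectangle; the cube at (1.5, 3) is present — its section is the full 5×18.5 rectangle; Merging all regions: the regions partially overlap (shared area 279.55 mm²), so overlapping operands fuse into one piece — 1 connected region. The outline is a single polygon with 15 vertices. Extrusion per mm of travel: 0.6 × 0.3 / (π × 0.875²) = 0.074835. Accumulating E over each segment gives final E = 8.6206.

G0 X-9.50 Y0.00 Z10.80
G1 X-8.23 Y-4.75 E0.3680
G1 X-4.75 Y-8.23 E0.7363
G1 X0.00 Y-9.50 E1.1042
G1 X4.75 Y-8.23 E1.4722
G1 X8.23 Y-4.75 E1.8405
G1 X8.83 Y-2.50 E2.0147
G1 X22.00 Y-2.50 E3.0003
G1 X22.00 Y7.50 E3.7487
G1 X16.00 Y7.50 E4.1977
G1 X16.00 Y22.50 E5.3202
G1 X-1.50 Y22.50 E6.6298
G1 X-1.50 Y9.10 E7.6326
G1 X-4.75 Y8.23 E7.8844
G1 X-8.23 Y4.75 E8.2527
G1 X-9.50 Y0.00 E8.6206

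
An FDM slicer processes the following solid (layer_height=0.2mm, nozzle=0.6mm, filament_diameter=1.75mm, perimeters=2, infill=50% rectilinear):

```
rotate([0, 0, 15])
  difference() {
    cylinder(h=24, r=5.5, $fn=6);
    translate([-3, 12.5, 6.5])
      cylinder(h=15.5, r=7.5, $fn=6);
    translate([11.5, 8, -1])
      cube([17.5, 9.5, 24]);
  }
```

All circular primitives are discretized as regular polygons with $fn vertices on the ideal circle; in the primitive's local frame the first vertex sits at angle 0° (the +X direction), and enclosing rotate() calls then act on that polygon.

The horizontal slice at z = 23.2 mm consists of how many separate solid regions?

1

At z = 23.2 mm: the r=5.5 cylinder contributes a regular 6-gon of circumradius 5.5; the cylinder at (-3, 12.5) does not reach this height (z outside [6.5, 22]); the cube at (11.5, 8) is not intersected at this z (z outside [-1, 23]); Subtracting the remaining from the first: none of the subtracted shapes is present at this height, so the r=5.5 cylinder is unchanged — 1 connected region; (whole slice rotated 15° about Z — lengths, areas and connectivity unchanged). The result has 1 disconnected region.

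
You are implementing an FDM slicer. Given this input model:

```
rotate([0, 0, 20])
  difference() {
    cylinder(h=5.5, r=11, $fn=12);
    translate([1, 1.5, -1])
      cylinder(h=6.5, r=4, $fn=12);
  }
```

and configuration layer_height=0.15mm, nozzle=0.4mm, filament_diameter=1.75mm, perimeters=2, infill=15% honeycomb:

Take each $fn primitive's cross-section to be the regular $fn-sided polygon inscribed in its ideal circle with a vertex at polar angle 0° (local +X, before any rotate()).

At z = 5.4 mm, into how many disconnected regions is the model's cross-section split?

At z = 5.4 mm: the cylinder: section is a regular 12-gon, circumradius r=11; the cylinder at (1, 1.5): section is a regular 12-gon, circumradius r=4; Taking the first minus the rest: starting from the r=11 cylinder, the r=4 cylinder at (1, 1.5) lies wholly inside it (removes its full 48.00 mm² and its 24.85 mm outline becomes a hole wall) — 1 connected region with 1 hole; (whole slice rotated 20° about Z — lengths, areas and connectivity unchanged). The result has 1 disconnected region.

1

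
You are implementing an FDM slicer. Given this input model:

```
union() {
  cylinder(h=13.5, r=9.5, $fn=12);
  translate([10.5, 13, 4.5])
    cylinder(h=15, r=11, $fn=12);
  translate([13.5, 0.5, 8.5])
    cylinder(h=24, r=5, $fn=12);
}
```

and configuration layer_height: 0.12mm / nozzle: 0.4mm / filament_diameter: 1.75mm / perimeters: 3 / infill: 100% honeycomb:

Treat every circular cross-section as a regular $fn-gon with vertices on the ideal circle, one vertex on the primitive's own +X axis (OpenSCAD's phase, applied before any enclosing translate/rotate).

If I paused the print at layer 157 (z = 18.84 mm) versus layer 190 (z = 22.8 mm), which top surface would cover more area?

Layer 157 (z = 18.84): the cylinder is absent (z outside [0, 13.5]); the r=11 cylinder at (10.5, 13) gives a regular 12-gon of circumradius 11 (constant along its height) (area = (12/2)·11.000²·sin(360°/12) = 363.00 mm²); the r=5 cylinder at (13.5, 0.5) gives a regular 12-gon of circumradius 5 (constant along its height) (area = (12/2)·5.000²·sin(360°/12) = 75.00 mm²); Taking the union: the regions partially overlap — summed areas 438.00 mm² minus the doubly-counted overlap 15.55 mm² gives 422.45 mm² — area = 422.45 mm². So its area = 422.45 mm². Layer 190 (z = 22.8): the cylinder is not intersected at this z (z outside [0, 13.5]); the cylinder at (10.5, 13) is not intersected at this z (z outside [4.5, 19.5]); the r=5 cylinder at (13.5, 0.5) gives a regular 12-gon of circumradius 5 (constant along its height) (area = (12/2)·5.000²·sin(360°/12) = 75.00 mm²); Merging all regions: only the r=5 cylinder at (13.5, 0.5) is present, so the union is just that shape — area = 75.00 mm². So its area = 75.00 mm². Layer 157 is larger (422.45 vs 75.00 mm²).

layer 157 (z = 18.84 mm)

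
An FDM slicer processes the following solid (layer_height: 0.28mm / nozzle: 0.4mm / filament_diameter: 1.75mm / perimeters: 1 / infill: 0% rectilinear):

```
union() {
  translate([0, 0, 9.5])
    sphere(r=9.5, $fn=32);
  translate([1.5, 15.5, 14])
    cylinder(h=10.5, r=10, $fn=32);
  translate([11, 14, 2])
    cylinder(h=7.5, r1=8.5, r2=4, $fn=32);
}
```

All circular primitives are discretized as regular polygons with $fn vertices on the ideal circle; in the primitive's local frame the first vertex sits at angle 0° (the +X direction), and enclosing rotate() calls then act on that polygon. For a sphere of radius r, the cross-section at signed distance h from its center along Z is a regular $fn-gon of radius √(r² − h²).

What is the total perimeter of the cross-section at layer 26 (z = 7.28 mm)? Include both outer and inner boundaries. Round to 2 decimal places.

91.39 mm

At z = 7.28 mm: the r=9.5 sphere contributes a regular 32-gon of circumradius √(9.5²−2.22²) = 9.237 (perimeter = 2·32·9.237·sin(180°/32) = 57.94 mm); the cylinder at (1.5, 15.5) is absent (z outside [14, 24.5]); the cone at (11, 14) contributes a regular 32-gon of circumradius 5.332 (interpolated between r1=8.5 and r2=4 at t=0.704) (perimeter = 2·32·5.332·sin(180°/32) = 33.45 mm); Taking the union: the 2 present regions are separate (no shared area or edge), so areas and boundary lengths simply add and each stays a separate island — boundary = 91.39 mm. Overall, the cross-section has 2 separate islands. Total boundary length (outer) = 91.39 mm.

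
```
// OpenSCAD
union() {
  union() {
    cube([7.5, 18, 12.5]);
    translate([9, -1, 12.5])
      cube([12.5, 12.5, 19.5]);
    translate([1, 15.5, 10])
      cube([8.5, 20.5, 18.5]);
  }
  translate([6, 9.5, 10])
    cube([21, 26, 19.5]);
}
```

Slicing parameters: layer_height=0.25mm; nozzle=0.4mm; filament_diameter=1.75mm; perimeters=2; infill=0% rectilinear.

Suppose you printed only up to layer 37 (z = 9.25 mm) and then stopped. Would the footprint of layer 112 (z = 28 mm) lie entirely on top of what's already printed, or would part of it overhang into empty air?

part overhangs

Compare the two slices. At z = 9.25: the cube is present — its section is the full 7.5×18 rectangle (area 135.00 mm²); the cube at (9, -1) does not reach this height (z outside [12.5, 32]); the cube at (1, 15.5) is not intersected at this z (z outside [10, 28.5]); Merging all regions: only the 7.5×18 cube is present, so the union is just that shape — area = 135.00 mm²; the cube at (6, 9.5) is not intersected at this z (z outside [10, 29.5]); Merging all regions: only the result so far is present, so the union is just that shape — area = 135.00 mm². At z = 28: the cube is absent (z outside [0, 12.5]); the 12.5×12.5 cube at (9, -1) contributes its full rectangle (area 156.25 mm²); the cube at (1, 15.5) is present — its section is the full 8.5×20.5 rectangle (area 174.25 mm²); Combining (union): the 2 present regions are separate (no shared area or edge), so areas and boundary lengths simply add and each stays a separate island — area = 330.50 mm²; the cube at (6, 9.5) (footprint 21×26) is included at this height (area 546.00 mm²); Merging all regions: the regions partially overlap — summed areas 876.50 mm² minus the doubly-counted overlap 95.00 mm² gives 781.50 mm² — area = 781.50 mm². Checking containment: at z = 28 the cross-section extends beyond the z = 9.25 cross-section by about 756.25 mm².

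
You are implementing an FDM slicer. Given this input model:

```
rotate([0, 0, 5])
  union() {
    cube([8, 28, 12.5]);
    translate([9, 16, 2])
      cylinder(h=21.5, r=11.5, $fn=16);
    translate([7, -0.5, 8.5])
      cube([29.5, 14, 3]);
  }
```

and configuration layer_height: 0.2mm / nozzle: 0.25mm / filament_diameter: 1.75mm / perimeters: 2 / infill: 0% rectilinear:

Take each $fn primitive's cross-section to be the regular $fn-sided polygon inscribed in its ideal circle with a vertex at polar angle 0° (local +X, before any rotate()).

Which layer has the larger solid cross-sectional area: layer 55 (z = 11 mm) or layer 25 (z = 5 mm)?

Layer 55 (z = 11): the cube (footprint 8×28) is included at this height (area 224.00 mm²); the cylinder at (9, 16): section is a regular 16-gon, circumradius r=11.5 (area = (16/2)·11.500²·sin(360°/16) = 404.88 mm²); the 29.5×14 cube at (7, -0.5) contributes its full rectangle (area 413.00 mm²); Taking the union: the regions partially overlap — summed areas 1041.88 mm² minus the doubly-counted overlap 253.03 mm² gives 788.85 mm² — area = 788.85 mm²; (rotated 5° about Z; rotation is an isometry so areas/perimeters/island counts are preserved). So its area = 788.85 mm². Layer 25 (z = 5): the cube is present — its section is the full 8×28 rectangle (area 224.00 mm²); the r=11.5 cylinder at (9, 16) gives a regular 16-gon of circumradius 11.5 (constant along its height) (area = (16/2)·11.500²·sin(360°/16) = 404.88 mm²); the cube at (7, -0.5) is absent (z outside [8.5, 11.5]); Combining (union): the regions partially overlap — summed areas 628.88 mm² minus the doubly-counted overlap 157.54 mm² gives 471.34 mm² — area = 471.34 mm²; (whole slice rotated 5° about Z — lengths, areas and connectivity unchanged). So its area = 471.34 mm². Layer 55 is larger (788.85 vs 471.34 mm²).

layer 55 (z = 11 mm)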